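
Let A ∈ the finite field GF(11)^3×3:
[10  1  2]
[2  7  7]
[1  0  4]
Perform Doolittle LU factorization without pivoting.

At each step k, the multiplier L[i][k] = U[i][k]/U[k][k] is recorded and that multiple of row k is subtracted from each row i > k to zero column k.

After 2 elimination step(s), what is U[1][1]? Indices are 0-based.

k=0: U[0][0]=10
  eliminate (1,0): mult=9, new row 1: (0, 9, 0); set L[1][0]=9
  eliminate (2,0): mult=10, new row 2: (0, 1, 6); set L[2][0]=10
k=1: U[1][1]=9
  eliminate (2,1): mult=5, new row 2: (0, 0, 6); set L[2][1]=5

U[1][1] = 9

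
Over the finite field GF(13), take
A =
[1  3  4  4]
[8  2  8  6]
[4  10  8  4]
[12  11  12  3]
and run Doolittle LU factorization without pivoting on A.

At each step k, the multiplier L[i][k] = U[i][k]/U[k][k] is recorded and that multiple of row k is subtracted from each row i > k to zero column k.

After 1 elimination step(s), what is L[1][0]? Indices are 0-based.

L[1][0] = 8

k=0: U[0][0]=1
  eliminate (1,0): mult=8, new row 1: (0, 4, 2, 0); set L[1][0]=8
  eliminate (2,0): mult=4, new row 2: (0, 11, 5, 1); set L[2][0]=4
  eliminate (3,0): mult=12, new row 3: (0, 1, 3, 7); set L[3][0]=12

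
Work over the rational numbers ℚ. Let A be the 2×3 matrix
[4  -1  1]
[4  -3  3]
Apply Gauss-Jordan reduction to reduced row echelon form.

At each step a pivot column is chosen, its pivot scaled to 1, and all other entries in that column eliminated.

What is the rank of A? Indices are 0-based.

step 1: normalize row 0 (÷4) = (1, -1/4, 1/4)
  row 1: subtract 4×row0 = (0, -2, 2)
step 2: normalize row 1 (÷-2) = (0, 1, -1)
  row 0: subtract -1/4×row1 = (1, 0, 0)

rank = 2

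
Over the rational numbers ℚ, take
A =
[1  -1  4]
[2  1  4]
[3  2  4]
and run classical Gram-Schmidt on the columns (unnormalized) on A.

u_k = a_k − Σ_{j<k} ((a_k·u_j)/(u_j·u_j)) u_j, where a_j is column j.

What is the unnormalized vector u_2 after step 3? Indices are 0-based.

u_2 = (-4/35, 4/7, -12/35)

Step 1: u_0 = a_0 = (1, 2, 3).
Step 2: u_1 = a_1 − (1/2)·u_0 = (-3/2, 0, 1/2).
Step 3: u_2 = a_2 − (12/7)·u_0 − (-8/5)·u_1 = (-4/35, 4/7, -12/35).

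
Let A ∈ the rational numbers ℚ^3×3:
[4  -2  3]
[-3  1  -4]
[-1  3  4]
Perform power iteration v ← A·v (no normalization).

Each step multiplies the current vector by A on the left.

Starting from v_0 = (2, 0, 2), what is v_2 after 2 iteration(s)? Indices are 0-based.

v_2 = (102, -80, -32)

v_0 = (2, 0, 2).
v_1 = A·v_0 = (14, -14, 6).
v_2 = A·v_1 = (102, -80, -32).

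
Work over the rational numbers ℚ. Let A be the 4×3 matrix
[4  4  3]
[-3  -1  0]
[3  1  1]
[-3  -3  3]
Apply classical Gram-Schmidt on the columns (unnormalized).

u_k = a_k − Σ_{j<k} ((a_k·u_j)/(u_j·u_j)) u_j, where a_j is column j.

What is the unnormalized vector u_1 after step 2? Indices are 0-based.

Step 1: u_0 = a_0 = (4, -3, 3, -3).
Step 2: u_1 = a_1 − (31/43)·u_0 = (48/43, 50/43, -50/43, -36/43).

u_1 = (48/43, 50/43, -50/43, -36/43)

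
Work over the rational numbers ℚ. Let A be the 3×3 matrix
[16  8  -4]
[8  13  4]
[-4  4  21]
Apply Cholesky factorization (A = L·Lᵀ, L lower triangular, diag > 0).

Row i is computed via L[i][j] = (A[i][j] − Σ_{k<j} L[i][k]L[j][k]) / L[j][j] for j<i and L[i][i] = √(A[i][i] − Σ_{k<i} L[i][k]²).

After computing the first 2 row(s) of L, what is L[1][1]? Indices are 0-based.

L[1][1] = 3

Step 1: L[0][0] = √(16) = 4.
  L[1][0] = (8) / L[0][0] = 2.
Step 2: L[1][1] = √(9) = 3.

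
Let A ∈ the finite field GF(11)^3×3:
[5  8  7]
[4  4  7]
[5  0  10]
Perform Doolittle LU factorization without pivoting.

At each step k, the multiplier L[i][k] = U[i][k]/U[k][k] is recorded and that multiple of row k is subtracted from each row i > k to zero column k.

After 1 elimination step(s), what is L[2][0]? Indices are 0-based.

L[2][0] = 1

[col 0] pivot 5
  R1 -= 3*R0 → (0, 2, 8)  (L[1][0] := 3)
  R2 -= 1*R0 → (0, 3, 3)  (L[2][0] := 1)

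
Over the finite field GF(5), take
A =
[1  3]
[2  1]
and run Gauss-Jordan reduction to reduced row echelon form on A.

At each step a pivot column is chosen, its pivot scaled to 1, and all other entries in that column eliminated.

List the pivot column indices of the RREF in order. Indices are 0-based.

[1] R0 /= 1  ⇒  (1, 3)
     R1 -= 2·R0  ⇒  (0, 0)
column 1 empty below row 1

pivot columns: 0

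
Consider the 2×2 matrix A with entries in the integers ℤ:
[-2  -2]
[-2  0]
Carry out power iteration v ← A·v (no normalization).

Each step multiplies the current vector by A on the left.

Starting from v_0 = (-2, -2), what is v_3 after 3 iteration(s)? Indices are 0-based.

v_0 = (-2, -2).
v_1 = A·v_0 = (8, 4).
v_2 = A·v_1 = (-24, -16).
v_3 = A·v_2 = (80, 48).

v_3 = (80, 48)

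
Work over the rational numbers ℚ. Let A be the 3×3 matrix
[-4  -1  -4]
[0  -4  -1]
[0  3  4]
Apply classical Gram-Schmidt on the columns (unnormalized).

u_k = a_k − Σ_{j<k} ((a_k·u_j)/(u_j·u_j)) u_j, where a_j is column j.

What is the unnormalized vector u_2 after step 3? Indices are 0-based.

u_2 = (0, 39/25, 52/25)

Step 1: u_0 = a_0 = (-4, 0, 0).
Step 2: u_1 = a_1 − (1/4)·u_0 = (0, -4, 3).
Step 3: u_2 = a_2 − (1)·u_0 − (16/25)·u_1 = (0, 39/25, 52/25).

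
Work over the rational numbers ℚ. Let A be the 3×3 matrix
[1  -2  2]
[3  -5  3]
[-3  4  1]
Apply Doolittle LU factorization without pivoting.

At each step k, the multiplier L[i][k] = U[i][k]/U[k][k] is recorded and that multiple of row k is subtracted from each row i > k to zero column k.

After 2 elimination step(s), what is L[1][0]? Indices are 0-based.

L[1][0] = 3

Step 1: pivot at (0,0) is 1.
  row1 ← row1 − (3)·row0  ⇒  L[1][0]=3, U row1=(0, 1, -3)
  row2 ← row2 − (-3)·row0  ⇒  L[2][0]=-3, U row2=(0, -2, 7)
Step 2: pivot at (1,1) is 1.
  row2 ← row2 − (-2)·row1  ⇒  L[2][1]=-2, U row2=(0, 0, 1)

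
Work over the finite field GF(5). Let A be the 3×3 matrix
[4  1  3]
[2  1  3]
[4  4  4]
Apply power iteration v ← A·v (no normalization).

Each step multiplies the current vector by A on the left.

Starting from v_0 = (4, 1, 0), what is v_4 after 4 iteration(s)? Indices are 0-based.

v_4 = (4, 3, 2)

v_0 = (4, 1, 0).
v_1 = A·v_0 = (2, 4, 0).
v_2 = A·v_1 = (2, 3, 4).
v_3 = A·v_2 = (3, 4, 1).
v_4 = A·v_3 = (4, 3, 2).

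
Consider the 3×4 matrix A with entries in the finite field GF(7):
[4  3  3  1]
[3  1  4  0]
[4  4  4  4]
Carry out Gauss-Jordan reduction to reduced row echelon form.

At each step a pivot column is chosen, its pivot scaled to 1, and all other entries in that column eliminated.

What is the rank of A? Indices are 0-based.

rank = 3

[1] R0 /= 4  ⇒  (1, 6, 6, 2)
     R1 -= 3·R0  ⇒  (0, 4, 0, 1)
     R2 -= 4·R0  ⇒  (0, 1, 1, 3)
[2] R1 /= 4  ⇒  (0, 1, 0, 2)
     R0 -= 6·R1  ⇒  (1, 0, 6, 4)
     R2 -= 1·R1  ⇒  (0, 0, 1, 1)
[3] R2 /= 1  ⇒  (0, 0, 1, 1)
     R0 -= 6·R2  ⇒  (1, 0, 0, 5)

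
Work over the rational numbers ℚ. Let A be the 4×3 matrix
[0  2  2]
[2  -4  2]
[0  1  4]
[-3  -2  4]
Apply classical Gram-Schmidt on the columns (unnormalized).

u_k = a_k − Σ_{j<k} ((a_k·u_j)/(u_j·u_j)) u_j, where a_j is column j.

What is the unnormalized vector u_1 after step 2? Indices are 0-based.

Step 1: u_0 = a_0 = (0, 2, 0, -3).
Step 2: u_1 = a_1 − (-2/13)·u_0 = (2, -48/13, 1, -32/13).

u_1 = (2, -48/13, 1, -32/13)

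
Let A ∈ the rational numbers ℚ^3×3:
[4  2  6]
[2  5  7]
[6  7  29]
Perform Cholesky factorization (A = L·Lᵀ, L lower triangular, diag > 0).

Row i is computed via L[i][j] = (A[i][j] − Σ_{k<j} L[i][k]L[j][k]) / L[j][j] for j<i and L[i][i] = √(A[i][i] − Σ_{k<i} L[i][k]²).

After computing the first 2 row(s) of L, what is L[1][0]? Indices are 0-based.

L[1][0] = 1

Step 1: L[0][0] = √(4) = 2.
  L[1][0] = (2) / L[0][0] = 1.
Step 2: L[1][1] = √(4) = 2.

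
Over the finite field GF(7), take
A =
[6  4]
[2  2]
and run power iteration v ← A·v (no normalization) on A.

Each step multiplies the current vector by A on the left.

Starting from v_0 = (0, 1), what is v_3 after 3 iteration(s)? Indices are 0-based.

v_0 = (0, 1).
v_1 = A·v_0 = (4, 2).
v_2 = A·v_1 = (4, 5).
v_3 = A·v_2 = (2, 4).

v_3 = (2, 4)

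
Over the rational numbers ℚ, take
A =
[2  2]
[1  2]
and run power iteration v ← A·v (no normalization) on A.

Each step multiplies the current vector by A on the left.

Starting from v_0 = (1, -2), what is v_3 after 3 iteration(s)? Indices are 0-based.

v_3 = (-36, -26)

v_0 = (1, -2).
v_1 = A·v_0 = (-2, -3).
v_2 = A·v_1 = (-10, -8).
v_3 = A·v_2 = (-36, -26).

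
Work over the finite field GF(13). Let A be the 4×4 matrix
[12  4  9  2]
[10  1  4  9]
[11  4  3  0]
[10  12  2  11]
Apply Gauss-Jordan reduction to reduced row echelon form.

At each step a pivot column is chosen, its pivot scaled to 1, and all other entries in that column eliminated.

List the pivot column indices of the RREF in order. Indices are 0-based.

pivot columns: 0, 1, 2, 3

pivot(0,0)=12: scale R0 → (1, 9, 4, 11)
  clear (1,0): R1 −= (10)R0 → (0, 2, 3, 3)
  clear (2,0): R2 −= (11)R0 → (0, 9, 11, 9)
  clear (3,0): R3 −= (10)R0 → (0, 0, 1, 5)
pivot(1,1)=2: scale R1 → (0, 1, 8, 8)
  clear (0,1): R0 −= (9)R1 → (1, 0, 10, 4)
  clear (2,1): R2 −= (9)R1 → (0, 0, 4, 2)
pivot(2,2)=4: scale R2 → (0, 0, 1, 7)
  clear (0,2): R0 −= (10)R2 → (1, 0, 0, 12)
  clear (1,2): R1 −= (8)R2 → (0, 1, 0, 4)
  clear (3,2): R3 −= (1)R2 → (0, 0, 0, 11)
pivot(3,3)=11: scale R3 → (0, 0, 0, 1)
  clear (0,3): R0 −= (12)R3 → (1, 0, 0, 0)
  clear (1,3): R1 −= (4)R3 → (0, 1, 0, 0)
  clear (2,3): R2 −= (7)R3 → (0, 0, 1, 0)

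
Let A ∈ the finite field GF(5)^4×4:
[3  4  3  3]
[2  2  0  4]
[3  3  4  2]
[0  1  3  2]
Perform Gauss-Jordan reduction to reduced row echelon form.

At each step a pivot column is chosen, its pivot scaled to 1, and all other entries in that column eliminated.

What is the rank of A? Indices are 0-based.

[1] R0 /= 3  ⇒  (1, 3, 1, 1)
     R1 -= 2·R0  ⇒  (0, 1, 3, 2)
     R2 -= 3·R0  ⇒  (0, 4, 1, 4)
[2] R1 /= 1  ⇒  (0, 1, 3, 2)
     R0 -= 3·R1  ⇒  (1, 0, 2, 0)
     R2 -= 4·R1  ⇒  (0, 0, 4, 1)
     R3 -= 1·R1  ⇒  (0, 0, 0, 0)
[3] R2 /= 4  ⇒  (0, 0, 1, 4)
     R0 -= 2·R2  ⇒  (1, 0, 0, 2)
     R1 -= 3·R2  ⇒  (0, 1, 0, 0)
column 3 empty below row 3

rank = 3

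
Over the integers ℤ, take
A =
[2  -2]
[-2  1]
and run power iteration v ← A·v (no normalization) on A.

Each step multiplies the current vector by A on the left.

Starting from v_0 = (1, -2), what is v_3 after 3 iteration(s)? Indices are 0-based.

v_3 = (72, -56)

v_0 = (1, -2).
v_1 = A·v_0 = (6, -4).
v_2 = A·v_1 = (20, -16).
v_3 = A·v_2 = (72, -56).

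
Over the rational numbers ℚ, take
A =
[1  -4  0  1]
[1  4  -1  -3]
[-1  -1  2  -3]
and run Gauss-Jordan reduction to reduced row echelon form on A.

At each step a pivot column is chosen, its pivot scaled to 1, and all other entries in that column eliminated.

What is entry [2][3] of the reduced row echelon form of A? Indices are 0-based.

pivot(0,0)=1: scale R0 → (1, -4, 0, 1)
  clear (1,0): R1 −= (1)R0 → (0, 8, -1, -4)
  clear (2,0): R2 −= (-1)R0 → (0, -5, 2, -2)
pivot(1,1)=8: scale R1 → (0, 1, -1/8, -1/2)
  clear (0,1): R0 −= (-4)R1 → (1, 0, -1/2, -1)
  clear (2,1): R2 −= (-5)R1 → (0, 0, 11/8, -9/2)
pivot(2,2)=11/8: scale R2 → (0, 0, 1, -36/11)
  clear (0,2): R0 −= (-1/2)R2 → (1, 0, 0, -29/11)
  clear (1,2): R1 −= (-1/8)R2 → (0, 1, 0, -10/11)

M[2][3] = -36/11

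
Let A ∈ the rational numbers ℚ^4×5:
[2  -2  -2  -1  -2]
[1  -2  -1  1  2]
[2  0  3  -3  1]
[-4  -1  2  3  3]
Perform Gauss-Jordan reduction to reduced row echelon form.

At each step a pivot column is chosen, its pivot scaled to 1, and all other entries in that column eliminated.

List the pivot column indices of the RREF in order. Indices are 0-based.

[1] R0 /= 2  ⇒  (1, -1, -1, -1/2, -1)
     R1 -= 1·R0  ⇒  (0, -1, 0, 3/2, 3)
     R2 -= 2·R0  ⇒  (0, 2, 5, -2, 3)
     R3 -= -4·R0  ⇒  (0, -5, -2, 1, -1)
[2] R1 /= -1  ⇒  (0, 1, 0, -3/2, -3)
     R0 -= -1·R1  ⇒  (1, 0, -1, -2, -4)
     R2 -= 2·R1  ⇒  (0, 0, 5, 1, 9)
     R3 -= -5·R1  ⇒  (0, 0, -2, -13/2, -16)
[3] R2 /= 5  ⇒  (0, 0, 1, 1/5, 9/5)
     R0 -= -1·R2  ⇒  (1, 0, 0, -9/5, -11/5)
     R3 -= -2·R2  ⇒  (0, 0, 0, -61/10, -62/5)
[4] R3 /= -61/10  ⇒  (0, 0, 0, 1, 124/61)
     R0 -= -9/5·R3  ⇒  (1, 0, 0, 0, 89/61)
     R1 -= -3/2·R3  ⇒  (0, 1, 0, 0, 3/61)
     R2 -= 1/5·R3  ⇒  (0, 0, 1, 0, 85/61)

pivot columns: 0, 1, 2, 3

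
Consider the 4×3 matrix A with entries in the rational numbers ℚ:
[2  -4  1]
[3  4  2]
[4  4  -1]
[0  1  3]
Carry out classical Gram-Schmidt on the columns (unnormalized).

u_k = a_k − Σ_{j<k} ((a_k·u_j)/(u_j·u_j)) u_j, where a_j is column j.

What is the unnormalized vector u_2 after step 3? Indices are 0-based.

u_2 = (777/1021, 1606/1021, -1593/1021, 3056/1021)

Step 1: u_0 = a_0 = (2, 3, 4, 0).
Step 2: u_1 = a_1 − (20/29)·u_0 = (-156/29, 56/29, 36/29, 1).
Step 3: u_2 = a_2 − (4/29)·u_0 − (7/1021)·u_1 = (777/1021, 1606/1021, -1593/1021, 3056/1021).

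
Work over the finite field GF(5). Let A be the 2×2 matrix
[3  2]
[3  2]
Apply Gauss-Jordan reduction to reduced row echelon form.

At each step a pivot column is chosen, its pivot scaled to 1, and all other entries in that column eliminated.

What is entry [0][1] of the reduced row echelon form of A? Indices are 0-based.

M[0][1] = 4

pivot(0,0)=3: scale R0 → (1, 4)
  clear (1,0): R1 −= (3)R0 → (0, 0)
col 1: no nonzero at/below row 1; advance.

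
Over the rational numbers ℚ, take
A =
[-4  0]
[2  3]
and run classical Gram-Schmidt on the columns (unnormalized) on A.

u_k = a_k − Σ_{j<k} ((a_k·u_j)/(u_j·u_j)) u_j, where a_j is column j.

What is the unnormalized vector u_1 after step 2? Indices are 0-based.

u_1 = (6/5, 12/5)

Step 1: u_0 = a_0 = (-4, 2).
Step 2: u_1 = a_1 − (3/10)·u_0 = (6/5, 12/5).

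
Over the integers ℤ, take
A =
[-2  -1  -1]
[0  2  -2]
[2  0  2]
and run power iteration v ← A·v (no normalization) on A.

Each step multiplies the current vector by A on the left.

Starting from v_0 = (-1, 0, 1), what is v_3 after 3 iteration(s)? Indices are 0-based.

v_3 = (2, -12, 4)

v_0 = (-1, 0, 1).
v_1 = A·v_0 = (1, -2, 0).
v_2 = A·v_1 = (0, -4, 2).
v_3 = A·v_2 = (2, -12, 4).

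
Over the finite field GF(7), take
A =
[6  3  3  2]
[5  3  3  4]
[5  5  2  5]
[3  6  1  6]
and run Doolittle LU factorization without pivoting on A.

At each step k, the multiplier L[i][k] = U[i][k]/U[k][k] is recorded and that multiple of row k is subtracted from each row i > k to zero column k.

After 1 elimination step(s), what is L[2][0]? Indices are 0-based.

L[2][0] = 2

[col 0] pivot 6
  R1 -= 2*R0 → (0, 4, 4, 0)  (L[1][0] := 2)
  R2 -= 2*R0 → (0, 6, 3, 1)  (L[2][0] := 2)
  R3 -= 4*R0 → (0, 1, 3, 5)  (L[3][0] := 4)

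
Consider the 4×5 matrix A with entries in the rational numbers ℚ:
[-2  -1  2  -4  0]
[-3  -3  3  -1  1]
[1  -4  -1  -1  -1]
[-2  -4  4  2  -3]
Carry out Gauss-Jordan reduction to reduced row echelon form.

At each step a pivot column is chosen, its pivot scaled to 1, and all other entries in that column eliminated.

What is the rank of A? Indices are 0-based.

pivot(0,0)=-2: scale R0 → (1, 1/2, -1, 2, 0)
  clear (1,0): R1 −= (-3)R0 → (0, -3/2, 0, 5, 1)
  clear (2,0): R2 −= (1)R0 → (0, -9/2, 0, -3, -1)
  clear (3,0): R3 −= (-2)R0 → (0, -3, 2, 6, -3)
pivot(1,1)=-3/2: scale R1 → (0, 1, 0, -10/3, -2/3)
  clear (0,1): R0 −= (1/2)R1 → (1, 0, -1, 11/3, 1/3)
  clear (2,1): R2 −= (-9/2)R1 → (0, 0, 0, -18, -4)
  clear (3,1): R3 −= (-3)R1 → (0, 0, 2, -4, -5)
pivot(2,2): swap R2↔R3
pivot(2,2)=2: scale R2 → (0, 0, 1, -2, -5/2)
  clear (0,2): R0 −= (-1)R2 → (1, 0, 0, 5/3, -13/6)
pivot(3,3)=-18: scale R3 → (0, 0, 0, 1, 2/9)
  clear (0,3): R0 −= (5/3)R3 → (1, 0, 0, 0, -137/54)
  clear (1,3): R1 −= (-10/3)R3 → (0, 1, 0, 0, 2/27)
  clear (2,3): R2 −= (-2)R3 → (0, 0, 1, 0, -37/18)

rank = 4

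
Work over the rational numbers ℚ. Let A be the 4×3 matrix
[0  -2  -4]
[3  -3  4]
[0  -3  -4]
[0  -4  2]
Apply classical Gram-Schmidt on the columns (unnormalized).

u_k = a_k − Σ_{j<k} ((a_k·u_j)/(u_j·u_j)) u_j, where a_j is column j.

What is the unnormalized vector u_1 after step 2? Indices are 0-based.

u_1 = (-2, 0, -3, -4)

Step 1: u_0 = a_0 = (0, 3, 0, 0).
Step 2: u_1 = a_1 − (-1)·u_0 = (-2, 0, -3, -4).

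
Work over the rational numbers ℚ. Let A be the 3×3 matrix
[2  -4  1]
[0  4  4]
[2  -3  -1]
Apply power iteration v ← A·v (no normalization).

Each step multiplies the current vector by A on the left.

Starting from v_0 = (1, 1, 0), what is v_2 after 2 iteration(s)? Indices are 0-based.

v_2 = (-21, 12, -15)

v_0 = (1, 1, 0).
v_1 = A·v_0 = (-2, 4, -1).
v_2 = A·v_1 = (-21, 12, -15).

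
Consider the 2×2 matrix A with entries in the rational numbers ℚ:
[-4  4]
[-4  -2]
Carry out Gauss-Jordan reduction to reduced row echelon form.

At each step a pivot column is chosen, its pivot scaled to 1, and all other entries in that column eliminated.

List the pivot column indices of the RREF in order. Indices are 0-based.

pivot columns: 0, 1

step 1: normalize row 0 (÷-4) = (1, -1)
  row 1: subtract -4×row0 = (0, -6)
step 2: normalize row 1 (÷-6) = (0, 1)
  row 0: subtract -1×row1 = (1, 0)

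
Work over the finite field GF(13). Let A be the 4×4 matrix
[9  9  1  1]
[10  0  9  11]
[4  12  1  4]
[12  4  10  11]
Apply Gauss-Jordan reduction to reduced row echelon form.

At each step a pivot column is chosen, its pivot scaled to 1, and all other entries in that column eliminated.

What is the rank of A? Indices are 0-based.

rank = 4

[1] R0 /= 9  ⇒  (1, 1, 3, 3)
     R1 -= 10·R0  ⇒  (0, 3, 5, 7)
     R2 -= 4·R0  ⇒  (0, 8, 2, 5)
     R3 -= 12·R0  ⇒  (0, 5, 0, 1)
[2] R1 /= 3  ⇒  (0, 1, 6, 11)
     R0 -= 1·R1  ⇒  (1, 0, 10, 5)
     R2 -= 8·R1  ⇒  (0, 0, 6, 8)
     R3 -= 5·R1  ⇒  (0, 0, 9, 11)
[3] R2 /= 6  ⇒  (0, 0, 1, 10)
     R0 -= 10·R2  ⇒  (1, 0, 0, 9)
     R1 -= 6·R2  ⇒  (0, 1, 0, 3)
     R3 -= 9·R2  ⇒  (0, 0, 0, 12)
[4] R3 /= 12  ⇒  (0, 0, 0, 1)
     R0 -= 9·R3  ⇒  (1, 0, 0, 0)
     R1 -= 3·R3  ⇒  (0, 1, 0, 0)
     R2 -= 10·R3  ⇒  (0, 0, 1, 0)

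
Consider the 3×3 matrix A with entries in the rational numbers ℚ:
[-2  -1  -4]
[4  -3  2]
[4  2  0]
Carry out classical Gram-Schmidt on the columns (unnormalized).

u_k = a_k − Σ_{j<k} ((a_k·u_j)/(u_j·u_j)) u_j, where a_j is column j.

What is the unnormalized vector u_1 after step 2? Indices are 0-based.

Step 1: u_0 = a_0 = (-2, 4, 4).
Step 2: u_1 = a_1 − (-1/18)·u_0 = (-10/9, -25/9, 20/9).

u_1 = (-10/9, -25/9, 20/9)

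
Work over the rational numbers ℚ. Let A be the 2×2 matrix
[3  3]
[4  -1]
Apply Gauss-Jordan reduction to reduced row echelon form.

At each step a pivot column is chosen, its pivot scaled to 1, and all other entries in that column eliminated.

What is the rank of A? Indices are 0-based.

pivot(0,0)=3: scale R0 → (1, 1)
  clear (1,0): R1 −= (4)R0 → (0, -5)
pivot(1,1)=-5: scale R1 → (0, 1)
  clear (0,1): R0 −= (1)R1 → (1, 0)

rank = 2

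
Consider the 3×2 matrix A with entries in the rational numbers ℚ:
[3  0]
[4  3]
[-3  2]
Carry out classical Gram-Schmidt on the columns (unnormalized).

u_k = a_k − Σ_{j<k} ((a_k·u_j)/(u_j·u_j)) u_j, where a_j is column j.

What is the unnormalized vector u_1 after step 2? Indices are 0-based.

Step 1: u_0 = a_0 = (3, 4, -3).
Step 2: u_1 = a_1 − (3/17)·u_0 = (-9/17, 39/17, 43/17).

u_1 = (-9/17, 39/17, 43/17)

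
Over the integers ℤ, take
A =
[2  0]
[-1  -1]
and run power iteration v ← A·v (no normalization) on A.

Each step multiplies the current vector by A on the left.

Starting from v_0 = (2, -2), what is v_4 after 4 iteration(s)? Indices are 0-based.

v_0 = (2, -2).
v_1 = A·v_0 = (4, 0).
v_2 = A·v_1 = (8, -4).
v_3 = A·v_2 = (16, -4).
v_4 = A·v_3 = (32, -12).

v_4 = (32, -12)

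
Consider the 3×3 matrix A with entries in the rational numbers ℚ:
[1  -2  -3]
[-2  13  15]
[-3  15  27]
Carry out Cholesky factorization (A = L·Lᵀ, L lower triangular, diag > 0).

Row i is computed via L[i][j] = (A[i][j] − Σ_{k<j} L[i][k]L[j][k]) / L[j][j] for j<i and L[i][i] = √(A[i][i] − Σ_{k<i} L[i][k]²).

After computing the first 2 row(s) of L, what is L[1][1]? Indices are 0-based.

Step 1: L[0][0] = √(1) = 1.
  L[1][0] = (-2) / L[0][0] = -2.
Step 2: L[1][1] = √(9) = 3.

L[1][1] = 3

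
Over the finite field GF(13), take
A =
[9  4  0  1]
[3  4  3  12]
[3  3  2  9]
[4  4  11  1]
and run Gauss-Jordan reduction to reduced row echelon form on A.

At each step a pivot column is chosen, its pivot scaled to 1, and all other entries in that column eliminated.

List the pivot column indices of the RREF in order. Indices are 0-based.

step 1: normalize row 0 (÷9) = (1, 12, 0, 3)
  row 1: subtract 3×row0 = (0, 7, 3, 3)
  row 2: subtract 3×row0 = (0, 6, 2, 0)
  row 3: subtract 4×row0 = (0, 8, 11, 2)
step 2: normalize row 1 (÷7) = (0, 1, 6, 6)
  row 0: subtract 12×row1 = (1, 0, 6, 9)
  row 2: subtract 6×row1 = (0, 0, 5, 3)
  row 3: subtract 8×row1 = (0, 0, 2, 6)
step 3: normalize row 2 (÷5) = (0, 0, 1, 11)
  row 0: subtract 6×row2 = (1, 0, 0, 8)
  row 1: subtract 6×row2 = (0, 1, 0, 5)
  row 3: subtract 2×row2 = (0, 0, 0, 10)
step 4: normalize row 3 (÷10) = (0, 0, 0, 1)
  row 0: subtract 8×row3 = (1, 0, 0, 0)
  row 1: subtract 5×row3 = (0, 1, 0, 0)
  row 2: subtract 11×row3 = (0, 0, 1, 0)

pivot columns: 0, 1, 2, 3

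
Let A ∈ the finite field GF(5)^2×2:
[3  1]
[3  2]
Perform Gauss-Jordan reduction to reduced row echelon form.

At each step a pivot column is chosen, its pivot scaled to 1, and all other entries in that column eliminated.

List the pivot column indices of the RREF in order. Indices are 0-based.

pivot columns: 0, 1

step 1: normalize row 0 (÷3) = (1, 2)
  row 1: subtract 3×row0 = (0, 1)
step 2: normalize row 1 (÷1) = (0, 1)
  row 0: subtract 2×row1 = (1, 0)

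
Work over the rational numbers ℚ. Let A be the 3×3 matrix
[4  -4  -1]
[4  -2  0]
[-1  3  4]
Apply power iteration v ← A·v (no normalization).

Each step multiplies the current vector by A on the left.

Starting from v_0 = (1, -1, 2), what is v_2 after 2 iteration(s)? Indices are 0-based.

v_2 = (-4, 12, 28)

v_0 = (1, -1, 2).
v_1 = A·v_0 = (6, 6, 4).
v_2 = A·v_1 = (-4, 12, 28).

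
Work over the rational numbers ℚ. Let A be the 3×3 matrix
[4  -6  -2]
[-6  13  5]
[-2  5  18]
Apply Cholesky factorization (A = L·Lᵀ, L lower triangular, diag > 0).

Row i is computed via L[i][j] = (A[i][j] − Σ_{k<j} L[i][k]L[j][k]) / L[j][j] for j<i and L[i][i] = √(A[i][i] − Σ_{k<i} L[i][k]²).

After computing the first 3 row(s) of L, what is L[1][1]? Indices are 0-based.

L[1][1] = 2

Step 1: L[0][0] = √(4) = 2.
  L[1][0] = (-6) / L[0][0] = -3.
Step 2: L[1][1] = √(4) = 2.
  L[2][0] = (-2) / L[0][0] = -1.
  L[2][1] = (2) / L[1][1] = 1.
Step 3: L[2][2] = √(16) = 4.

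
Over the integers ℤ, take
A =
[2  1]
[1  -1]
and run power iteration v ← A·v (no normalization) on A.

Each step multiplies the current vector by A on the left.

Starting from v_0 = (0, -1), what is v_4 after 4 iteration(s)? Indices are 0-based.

v_4 = (-7, -5)

v_0 = (0, -1).
v_1 = A·v_0 = (-1, 1).
v_2 = A·v_1 = (-1, -2).
v_3 = A·v_2 = (-4, 1).
v_4 = A·v_3 = (-7, -5).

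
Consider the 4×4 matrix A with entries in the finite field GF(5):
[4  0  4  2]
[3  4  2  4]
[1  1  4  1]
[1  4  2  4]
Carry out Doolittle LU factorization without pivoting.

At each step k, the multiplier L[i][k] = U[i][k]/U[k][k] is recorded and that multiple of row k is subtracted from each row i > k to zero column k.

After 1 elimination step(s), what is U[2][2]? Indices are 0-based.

U[2][2] = 3

[col 0] pivot 4
  R1 -= 2*R0 → (0, 4, 4, 0)  (L[1][0] := 2)
  R2 -= 4*R0 → (0, 1, 3, 3)  (L[2][0] := 4)
  R3 -= 4*R0 → (0, 4, 1, 1)  (L[3][0] := 4)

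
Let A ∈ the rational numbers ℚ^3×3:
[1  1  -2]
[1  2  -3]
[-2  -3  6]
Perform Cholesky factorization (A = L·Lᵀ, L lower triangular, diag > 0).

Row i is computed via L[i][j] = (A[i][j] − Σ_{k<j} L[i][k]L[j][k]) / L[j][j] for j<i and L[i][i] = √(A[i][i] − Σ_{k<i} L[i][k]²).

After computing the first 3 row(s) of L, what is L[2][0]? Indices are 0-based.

L[2][0] = -2

Step 1: L[0][0] = √(1) = 1.
  L[1][0] = (1) / L[0][0] = 1.
Step 2: L[1][1] = √(1) = 1.
  L[2][0] = (-2) / L[0][0] = -2.
  L[2][1] = (-1) / L[1][1] = -1.
Step 3: L[2][2] = √(1) = 1.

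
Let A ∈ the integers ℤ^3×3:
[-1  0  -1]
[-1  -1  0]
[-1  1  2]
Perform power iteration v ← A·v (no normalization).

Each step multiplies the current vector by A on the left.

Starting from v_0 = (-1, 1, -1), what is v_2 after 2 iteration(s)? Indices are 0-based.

v_2 = (-2, -2, -2)

v_0 = (-1, 1, -1).
v_1 = A·v_0 = (2, 0, 0).
v_2 = A·v_1 = (-2, -2, -2).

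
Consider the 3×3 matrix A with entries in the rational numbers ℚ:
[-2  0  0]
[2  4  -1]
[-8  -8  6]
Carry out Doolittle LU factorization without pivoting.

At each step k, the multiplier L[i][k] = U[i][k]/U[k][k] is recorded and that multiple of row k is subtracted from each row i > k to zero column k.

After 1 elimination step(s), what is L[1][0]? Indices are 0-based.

L[1][0] = -1

k=0: U[0][0]=-2
  eliminate (1,0): mult=-1, new row 1: (0, 4, -1); set L[1][0]=-1
  eliminate (2,0): mult=4, new row 2: (0, -8, 6); set L[2][0]=4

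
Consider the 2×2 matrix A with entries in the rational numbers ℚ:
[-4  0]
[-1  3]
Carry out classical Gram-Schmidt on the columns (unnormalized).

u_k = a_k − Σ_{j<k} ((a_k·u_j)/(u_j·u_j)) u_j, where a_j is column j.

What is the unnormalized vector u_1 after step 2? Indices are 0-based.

Step 1: u_0 = a_0 = (-4, -1).
Step 2: u_1 = a_1 − (-3/17)·u_0 = (-12/17, 48/17).

u_1 = (-12/17, 48/17)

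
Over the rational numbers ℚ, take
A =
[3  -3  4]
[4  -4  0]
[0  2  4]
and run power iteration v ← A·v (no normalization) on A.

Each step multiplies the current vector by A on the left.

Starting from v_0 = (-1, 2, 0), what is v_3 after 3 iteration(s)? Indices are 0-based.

v_3 = (7, 52, -8)

v_0 = (-1, 2, 0).
v_1 = A·v_0 = (-9, -12, 4).
v_2 = A·v_1 = (25, 12, -8).
v_3 = A·v_2 = (7, 52, -8).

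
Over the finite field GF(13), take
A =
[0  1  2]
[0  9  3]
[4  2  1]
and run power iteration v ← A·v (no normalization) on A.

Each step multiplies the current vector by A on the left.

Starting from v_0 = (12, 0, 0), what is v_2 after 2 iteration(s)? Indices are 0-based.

v_0 = (12, 0, 0).
v_1 = A·v_0 = (0, 0, 9).
v_2 = A·v_1 = (5, 1, 9).

v_2 = (5, 1, 9)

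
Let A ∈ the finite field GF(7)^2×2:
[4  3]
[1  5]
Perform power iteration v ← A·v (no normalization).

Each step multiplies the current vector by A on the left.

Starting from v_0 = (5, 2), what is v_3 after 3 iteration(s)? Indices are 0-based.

v_3 = (3, 3)

v_0 = (5, 2).
v_1 = A·v_0 = (5, 1).
v_2 = A·v_1 = (2, 3).
v_3 = A·v_2 = (3, 3).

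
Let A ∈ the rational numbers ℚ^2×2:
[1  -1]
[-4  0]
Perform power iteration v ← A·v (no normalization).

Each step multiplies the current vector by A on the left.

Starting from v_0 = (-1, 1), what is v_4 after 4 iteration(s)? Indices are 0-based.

v_0 = (-1, 1).
v_1 = A·v_0 = (-2, 4).
v_2 = A·v_1 = (-6, 8).
v_3 = A·v_2 = (-14, 24).
v_4 = A·v_3 = (-38, 56).

v_4 = (-38, 56)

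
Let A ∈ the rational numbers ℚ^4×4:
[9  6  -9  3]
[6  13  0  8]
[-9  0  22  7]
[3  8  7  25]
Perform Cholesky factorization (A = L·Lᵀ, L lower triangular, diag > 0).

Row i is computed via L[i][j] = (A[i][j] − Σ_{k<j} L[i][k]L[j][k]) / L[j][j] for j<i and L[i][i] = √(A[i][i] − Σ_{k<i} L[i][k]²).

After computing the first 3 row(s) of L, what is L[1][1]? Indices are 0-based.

Step 1: L[0][0] = √(9) = 3.
  L[1][0] = (6) / L[0][0] = 2.
Step 2: L[1][1] = √(9) = 3.
  L[2][0] = (-9) / L[0][0] = -3.
  L[2][1] = (6) / L[1][1] = 2.
Step 3: L[2][2] = √(9) = 3.

L[1][1] = 3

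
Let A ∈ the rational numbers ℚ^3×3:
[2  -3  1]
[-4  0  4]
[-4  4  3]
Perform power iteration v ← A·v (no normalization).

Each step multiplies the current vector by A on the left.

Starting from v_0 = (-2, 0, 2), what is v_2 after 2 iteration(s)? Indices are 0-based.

v_2 = (-38, 64, 114)

v_0 = (-2, 0, 2).
v_1 = A·v_0 = (-2, 16, 14).
v_2 = A·v_1 = (-38, 64, 114).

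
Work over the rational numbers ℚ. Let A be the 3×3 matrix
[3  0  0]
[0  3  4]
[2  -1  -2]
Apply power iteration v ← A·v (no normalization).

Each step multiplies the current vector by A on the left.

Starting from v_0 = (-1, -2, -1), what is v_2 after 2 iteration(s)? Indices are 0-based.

v_2 = (-9, -22, 0)

v_0 = (-1, -2, -1).
v_1 = A·v_0 = (-3, -10, 2).
v_2 = A·v_1 = (-9, -22, 0).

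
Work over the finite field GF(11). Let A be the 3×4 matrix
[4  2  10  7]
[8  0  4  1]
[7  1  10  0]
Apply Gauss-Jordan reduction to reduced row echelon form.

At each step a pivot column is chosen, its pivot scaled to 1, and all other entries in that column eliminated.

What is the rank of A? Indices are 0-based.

rank = 3

[1] R0 /= 4  ⇒  (1, 6, 8, 10)
     R1 -= 8·R0  ⇒  (0, 7, 6, 9)
     R2 -= 7·R0  ⇒  (0, 3, 9, 7)
[2] R1 /= 7  ⇒  (0, 1, 4, 6)
     R0 -= 6·R1  ⇒  (1, 0, 6, 7)
     R2 -= 3·R1  ⇒  (0, 0, 8, 0)
[3] R2 /= 8  ⇒  (0, 0, 1, 0)
     R0 -= 6·R2  ⇒  (1, 0, 0, 7)
     R1 -= 4·R2  ⇒  (0, 1, 0, 6)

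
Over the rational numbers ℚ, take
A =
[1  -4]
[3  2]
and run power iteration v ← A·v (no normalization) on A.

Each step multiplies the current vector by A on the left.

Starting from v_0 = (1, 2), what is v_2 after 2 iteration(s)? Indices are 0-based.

v_2 = (-35, -7)

v_0 = (1, 2).
v_1 = A·v_0 = (-7, 7).
v_2 = A·v_1 = (-35, -7).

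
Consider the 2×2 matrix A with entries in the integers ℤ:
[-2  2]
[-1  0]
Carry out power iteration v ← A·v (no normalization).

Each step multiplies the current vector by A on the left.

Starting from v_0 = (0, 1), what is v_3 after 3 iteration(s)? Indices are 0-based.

v_0 = (0, 1).
v_1 = A·v_0 = (2, 0).
v_2 = A·v_1 = (-4, -2).
v_3 = A·v_2 = (4, 4).

v_3 = (4, 4)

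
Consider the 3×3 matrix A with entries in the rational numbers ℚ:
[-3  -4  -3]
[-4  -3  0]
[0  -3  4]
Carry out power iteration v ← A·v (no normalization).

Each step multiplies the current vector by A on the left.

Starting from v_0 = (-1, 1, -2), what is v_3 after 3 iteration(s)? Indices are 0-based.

v_0 = (-1, 1, -2).
v_1 = A·v_0 = (5, 1, -11).
v_2 = A·v_1 = (14, -23, -47).
v_3 = A·v_2 = (191, 13, -119).

v_3 = (191, 13, -119)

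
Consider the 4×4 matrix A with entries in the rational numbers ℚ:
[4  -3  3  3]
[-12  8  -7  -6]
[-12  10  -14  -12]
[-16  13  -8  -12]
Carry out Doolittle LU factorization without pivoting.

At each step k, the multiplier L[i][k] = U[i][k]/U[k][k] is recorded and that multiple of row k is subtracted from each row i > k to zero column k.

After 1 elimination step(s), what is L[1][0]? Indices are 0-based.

L[1][0] = -3

k=0: U[0][0]=4
  eliminate (1,0): mult=-3, new row 1: (0, -1, 2, 3); set L[1][0]=-3
  eliminate (2,0): mult=-3, new row 2: (0, 1, -5, -3); set L[2][0]=-3
  eliminate (3,0): mult=-4, new row 3: (0, 1, 4, 0); set L[3][0]=-4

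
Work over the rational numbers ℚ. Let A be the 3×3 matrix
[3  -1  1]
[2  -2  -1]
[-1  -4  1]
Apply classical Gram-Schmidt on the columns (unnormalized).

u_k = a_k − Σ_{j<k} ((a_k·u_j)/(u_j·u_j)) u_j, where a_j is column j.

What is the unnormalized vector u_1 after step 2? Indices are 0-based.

Step 1: u_0 = a_0 = (3, 2, -1).
Step 2: u_1 = a_1 − (-3/14)·u_0 = (-5/14, -11/7, -59/14).

u_1 = (-5/14, -11/7, -59/14)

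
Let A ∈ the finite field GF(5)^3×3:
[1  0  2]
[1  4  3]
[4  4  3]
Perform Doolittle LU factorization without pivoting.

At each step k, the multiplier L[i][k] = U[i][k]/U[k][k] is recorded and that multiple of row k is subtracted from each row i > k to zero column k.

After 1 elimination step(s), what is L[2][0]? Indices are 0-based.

L[2][0] = 4

[col 0] pivot 1
  R1 -= 1*R0 → (0, 4, 1)  (L[1][0] := 1)
  R2 -= 4*R0 → (0, 4, 0)  (L[2][0] := 4)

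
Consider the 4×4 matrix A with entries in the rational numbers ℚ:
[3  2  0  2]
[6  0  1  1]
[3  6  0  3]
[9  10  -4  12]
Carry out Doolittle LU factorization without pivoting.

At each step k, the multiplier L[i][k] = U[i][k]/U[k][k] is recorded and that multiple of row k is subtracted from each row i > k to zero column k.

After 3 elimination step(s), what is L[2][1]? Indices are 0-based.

L[2][1] = -1

[col 0] pivot 3
  R1 -= 2*R0 → (0, -4, 1, -3)  (L[1][0] := 2)
  R2 -= 1*R0 → (0, 4, 0, 1)  (L[2][0] := 1)
  R3 -= 3*R0 → (0, 4, -4, 6)  (L[3][0] := 3)
[col 1] pivot -4
  R2 -= -1*R1 → (0, 0, 1, -2)  (L[2][1] := -1)
  R3 -= -1*R1 → (0, 0, -3, 3)  (L[3][1] := -1)
[col 2] pivot 1
  R3 -= -3*R2 → (0, 0, 0, -3)  (L[3][2] := -3)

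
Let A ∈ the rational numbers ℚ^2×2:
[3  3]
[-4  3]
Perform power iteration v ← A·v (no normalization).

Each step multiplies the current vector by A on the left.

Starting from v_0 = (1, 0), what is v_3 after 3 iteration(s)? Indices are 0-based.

v_3 = (-81, -60)

v_0 = (1, 0).
v_1 = A·v_0 = (3, -4).
v_2 = A·v_1 = (-3, -24).
v_3 = A·v_2 = (-81, -60).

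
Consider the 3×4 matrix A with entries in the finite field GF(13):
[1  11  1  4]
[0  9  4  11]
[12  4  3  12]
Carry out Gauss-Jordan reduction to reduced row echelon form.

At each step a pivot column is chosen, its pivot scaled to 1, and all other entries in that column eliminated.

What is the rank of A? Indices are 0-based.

rank = 3

step 1: normalize row 0 (÷1) = (1, 11, 1, 4)
  row 2: subtract 12×row0 = (0, 2, 4, 3)
step 2: normalize row 1 (÷9) = (0, 1, 12, 7)
  row 0: subtract 11×row1 = (1, 0, 12, 5)
  row 2: subtract 2×row1 = (0, 0, 6, 2)
step 3: normalize row 2 (÷6) = (0, 0, 1, 9)
  row 0: subtract 12×row2 = (1, 0, 0, 1)
  row 1: subtract 12×row2 = (0, 1, 0, 3)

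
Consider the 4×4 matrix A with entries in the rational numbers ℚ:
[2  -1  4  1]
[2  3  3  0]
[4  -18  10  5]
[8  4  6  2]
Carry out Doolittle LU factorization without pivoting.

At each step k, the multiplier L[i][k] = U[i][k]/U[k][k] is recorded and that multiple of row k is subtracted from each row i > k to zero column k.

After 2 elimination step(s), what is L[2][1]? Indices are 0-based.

L[2][1] = -4

Step 1: pivot at (0,0) is 2.
  row1 ← row1 − (1)·row0  ⇒  L[1][0]=1, U row1=(0, 4, -1, -1)
  row2 ← row2 − (2)·row0  ⇒  L[2][0]=2, U row2=(0, -16, 2, 3)
  row3 ← row3 − (4)·row0  ⇒  L[3][0]=4, U row3=(0, 8, -10, -2)
Step 2: pivot at (1,1) is 4.
  row2 ← row2 − (-4)·row1  ⇒  L[2][1]=-4, U row2=(0, 0, -2, -1)
  row3 ← row3 − (2)·row1  ⇒  L[3][1]=2, U row3=(0, 0, -8, 0)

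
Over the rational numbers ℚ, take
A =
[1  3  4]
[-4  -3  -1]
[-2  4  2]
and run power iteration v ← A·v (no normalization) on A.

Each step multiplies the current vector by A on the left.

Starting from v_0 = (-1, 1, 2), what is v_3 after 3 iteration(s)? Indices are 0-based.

v_3 = (-110, -43, -290)

v_0 = (-1, 1, 2).
v_1 = A·v_0 = (10, -1, 10).
v_2 = A·v_1 = (47, -47, -4).
v_3 = A·v_2 = (-110, -43, -290).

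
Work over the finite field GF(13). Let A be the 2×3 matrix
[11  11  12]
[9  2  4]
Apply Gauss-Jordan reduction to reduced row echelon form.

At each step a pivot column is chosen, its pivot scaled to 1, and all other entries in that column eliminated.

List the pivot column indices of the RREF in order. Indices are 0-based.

pivot columns: 0, 1

[1] R0 /= 11  ⇒  (1, 1, 7)
     R1 -= 9·R0  ⇒  (0, 6, 6)
[2] R1 /= 6  ⇒  (0, 1, 1)
     R0 -= 1·R1  ⇒  (1, 0, 6)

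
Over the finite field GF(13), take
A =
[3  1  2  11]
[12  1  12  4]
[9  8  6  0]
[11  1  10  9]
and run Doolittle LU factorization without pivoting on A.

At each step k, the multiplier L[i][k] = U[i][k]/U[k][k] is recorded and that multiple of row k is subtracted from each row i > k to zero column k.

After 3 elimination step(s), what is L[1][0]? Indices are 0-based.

L[1][0] = 4

k=0: U[0][0]=3
  eliminate (1,0): mult=4, new row 1: (0, 10, 4, 12); set L[1][0]=4
  eliminate (2,0): mult=3, new row 2: (0, 5, 0, 6); set L[2][0]=3
  eliminate (3,0): mult=8, new row 3: (0, 6, 7, 12); set L[3][0]=8
k=1: U[1][1]=10
  eliminate (2,1): mult=7, new row 2: (0, 0, 11, 0); set L[2][1]=7
  eliminate (3,1): mult=11, new row 3: (0, 0, 2, 10); set L[3][1]=11
k=2: U[2][2]=11
  eliminate (3,2): mult=12, new row 3: (0, 0, 0, 10); set L[3][2]=12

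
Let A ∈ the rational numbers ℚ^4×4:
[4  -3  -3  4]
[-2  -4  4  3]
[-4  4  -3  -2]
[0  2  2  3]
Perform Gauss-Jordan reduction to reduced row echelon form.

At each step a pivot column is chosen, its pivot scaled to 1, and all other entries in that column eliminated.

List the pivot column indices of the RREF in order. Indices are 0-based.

step 1: normalize row 0 (÷4) = (1, -3/4, -3/4, 1)
  row 1: subtract -2×row0 = (0, -11/2, 5/2, 5)
  row 2: subtract -4×row0 = (0, 1, -6, 2)
step 2: normalize row 1 (÷-11/2) = (0, 1, -5/11, -10/11)
  row 0: subtract -3/4×row1 = (1, 0, -12/11, 7/22)
  row 2: subtract 1×row1 = (0, 0, -61/11, 32/11)
  row 3: subtract 2×row1 = (0, 0, 32/11, 53/11)
step 3: normalize row 2 (÷-61/11) = (0, 0, 1, -32/61)
  row 0: subtract -12/11×row2 = (1, 0, 0, -31/122)
  row 1: subtract -5/11×row2 = (0, 1, 0, -70/61)
  row 3: subtract 32/11×row2 = (0, 0, 0, 387/61)
step 4: normalize row 3 (÷387/61) = (0, 0, 0, 1)
  row 0: subtract -31/122×row3 = (1, 0, 0, 0)
  row 1: subtract -70/61×row3 = (0, 1, 0, 0)
  row 2: subtract -32/61×row3 = (0, 0, 1, 0)

pivot columns: 0, 1, 2, 3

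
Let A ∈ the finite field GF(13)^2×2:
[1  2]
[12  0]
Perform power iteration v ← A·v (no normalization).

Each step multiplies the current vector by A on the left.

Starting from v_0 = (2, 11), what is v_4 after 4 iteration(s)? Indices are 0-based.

v_0 = (2, 11).
v_1 = A·v_0 = (11, 11).
v_2 = A·v_1 = (7, 2).
v_3 = A·v_2 = (11, 6).
v_4 = A·v_3 = (10, 2).

v_4 = (10, 2)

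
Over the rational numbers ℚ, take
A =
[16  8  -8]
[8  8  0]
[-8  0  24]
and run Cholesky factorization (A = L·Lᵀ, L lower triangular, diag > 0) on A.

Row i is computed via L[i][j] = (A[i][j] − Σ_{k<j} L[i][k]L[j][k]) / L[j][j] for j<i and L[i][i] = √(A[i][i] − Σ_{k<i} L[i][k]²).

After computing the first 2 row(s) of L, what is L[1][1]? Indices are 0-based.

L[1][1] = 2

Step 1: L[0][0] = √(16) = 4.
  L[1][0] = (8) / L[0][0] = 2.
Step 2: L[1][1] = √(4) = 2.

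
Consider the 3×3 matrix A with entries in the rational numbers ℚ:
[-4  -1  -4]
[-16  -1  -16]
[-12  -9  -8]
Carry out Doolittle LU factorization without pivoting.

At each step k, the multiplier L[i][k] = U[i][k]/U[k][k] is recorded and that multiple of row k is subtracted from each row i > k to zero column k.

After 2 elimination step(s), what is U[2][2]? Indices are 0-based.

Step 1: pivot at (0,0) is -4.
  row1 ← row1 − (4)·row0  ⇒  L[1][0]=4, U row1=(0, 3, 0)
  row2 ← row2 − (3)·row0  ⇒  L[2][0]=3, U row2=(0, -6, 4)
Step 2: pivot at (1,1) is 3.
  row2 ← row2 − (-2)·row1  ⇒  L[2][1]=-2, U row2=(0, 0, 4)

U[2][2] = 4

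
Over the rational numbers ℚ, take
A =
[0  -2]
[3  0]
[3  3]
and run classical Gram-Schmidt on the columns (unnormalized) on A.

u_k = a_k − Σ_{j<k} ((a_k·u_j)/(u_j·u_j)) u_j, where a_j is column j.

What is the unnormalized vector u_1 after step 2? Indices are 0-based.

u_1 = (-2, -3/2, 3/2)

Step 1: u_0 = a_0 = (0, 3, 3).
Step 2: u_1 = a_1 − (1/2)·u_0 = (-2, -3/2, 3/2).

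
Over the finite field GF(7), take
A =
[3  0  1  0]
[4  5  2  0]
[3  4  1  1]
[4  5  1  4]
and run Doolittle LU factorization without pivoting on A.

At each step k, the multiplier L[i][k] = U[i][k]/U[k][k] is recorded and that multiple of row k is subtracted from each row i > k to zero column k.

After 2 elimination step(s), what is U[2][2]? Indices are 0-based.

k=0: U[0][0]=3
  eliminate (1,0): mult=6, new row 1: (0, 5, 3, 0); set L[1][0]=6
  eliminate (2,0): mult=1, new row 2: (0, 4, 0, 1); set L[2][0]=1
  eliminate (3,0): mult=6, new row 3: (0, 5, 2, 4); set L[3][0]=6
k=1: U[1][1]=5
  eliminate (2,1): mult=5, new row 2: (0, 0, 6, 1); set L[2][1]=5
  eliminate (3,1): mult=1, new row 3: (0, 0, 6, 4); set L[3][1]=1

U[2][2] = 6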